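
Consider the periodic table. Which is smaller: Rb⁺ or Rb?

Rb⁺

Forming Rb⁺ removes 1 electron from Rb. Fewer electrons for the same nuclear charge means less shielding and a higher Z_eff on the remaining electrons, and for main-group metals the entire outer shell is lost.
A cation is smaller than its parent atom: Rb⁺ < Rb.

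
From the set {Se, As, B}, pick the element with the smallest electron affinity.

B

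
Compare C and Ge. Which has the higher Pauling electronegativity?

EN rises left→right (higher Z_eff, smaller atoms) and falls top→bottom (larger, more shielded atoms).
All are in group 14, so electronegativity increases up the group.
So C has the higher Pauling electronegativity (C > Ge).

C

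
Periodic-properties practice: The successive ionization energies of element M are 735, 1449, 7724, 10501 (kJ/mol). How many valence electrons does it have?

2

Look for the largest jump between consecutive ionization energies: IE3/IE2 ≈ 5.3, far larger than any earlier ratio.
That jump marks the point where a core electron is being removed. So the atom has 2 valence electrons.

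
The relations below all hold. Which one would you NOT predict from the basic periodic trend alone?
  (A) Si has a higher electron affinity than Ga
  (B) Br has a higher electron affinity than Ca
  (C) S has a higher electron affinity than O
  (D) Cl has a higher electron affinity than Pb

The general trend: electron affinity increases across a period and decreases down a group.
(A) Si (period 3, group 14) vs Ga (period 4, group 13): the stated order agrees with the simple trend.
(B) Br (period 4, group 17) vs Ca (period 4, group 2): the stated order agrees with the simple trend.
(C) S (period 3, group 16) vs O (period 2, group 16): the stated order contradicts the simple trend.
(D) Cl (period 3, group 17) vs Pb (period 6, group 14): the stated order agrees with the simple trend.
The exception is (C): the compact 2p subshell of O repels the added electron more than S's larger 3p does.

(C)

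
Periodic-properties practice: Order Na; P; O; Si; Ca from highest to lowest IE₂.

IE_2 is the cost of taking one more electron from the +1 cation: Na⁺ is the bare [Ne] core; P⁺ still has 4 valence electrons; O⁺ still has 5 valence electrons; Si⁺ still has 3 valence electrons; Ca⁺ still has 1 valence electron.
Breaking into a closed-shell core is much more expensive than removing a leftover valence electron — Na has the largest IE_2 here.
Valence configurations: P⁺ [Ne]3s²3p², O⁺ [He]2s²2p³, Si⁺ [Ne]3s²3p¹, Ca⁺ [Ar]4s¹.
Approximate IE_2 values (kJ/mol): Na 4562, P 1907, O 3388, Si 1577, Ca 1145.
So the second ionization energies run Ca < Si < P < O < Na.

Na, O, P, Si, Ca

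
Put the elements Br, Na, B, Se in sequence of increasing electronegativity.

B is in period 2, group 13; Na is in period 3, group 1; Se is in period 4, group 16; Br is in period 4, group 17.
Atoms toward the upper right of the periodic table pull bonding electrons most strongly.
Here both period and group differ, so the two effects have to be weighed against each other.
B > Na: both effects reinforce here, so B is clearly the higher of the two.
Se > B: the two effects oppose for this pair; the across-period effect wins (2.55 vs 2.04).
Br > Se: Br lies to the right of Se in period 4, so the across-period effect alone puts Br higher.
For reference (Pauling): B 2.04, Na 0.93, Se 2.55, Br 2.96.
So from lowest to highest: Na < B < Se < Br.

Na < B < Se < Br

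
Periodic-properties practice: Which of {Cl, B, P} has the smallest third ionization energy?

P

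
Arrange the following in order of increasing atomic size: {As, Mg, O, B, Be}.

O < B < Be < As < Mg

Be is in period 2, group 2; B is in period 2, group 13; O is in period 2, group 16; Mg is in period 3, group 2; As is in period 4, group 15.
Radius decreases left→right (rising Z_eff, same n) and increases top→bottom (higher n).
Here both period and group differ, so the two effects have to be weighed against each other.
B > O: B lies to the left of O in period 2, so the across-period effect alone puts B larger.
Be > B: both are in period 2; the period trend gives Be the larger value.
As > Be: the two effects oppose for this pair; the down-group effect wins (121 vs 102 pm).
Mg > As: period and group pull opposite ways; the across-period shift dominates (139 vs 121 pm).
Approximate values (pm): Be 102, B 85, O 63, Mg 139, As 121.
So from smallest to largest: O < B < Be < As < Mg.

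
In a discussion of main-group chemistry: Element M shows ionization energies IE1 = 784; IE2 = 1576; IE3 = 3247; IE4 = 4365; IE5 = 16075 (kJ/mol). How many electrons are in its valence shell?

4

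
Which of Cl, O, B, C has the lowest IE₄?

The fourth ionization energy removes an electron from the +3 ion. For each element: Cl³⁺ still has 4 valence electrons; O³⁺ still has 3 valence electrons; B³⁺ is the bare [He] core; C³⁺ still has 1 valence electron.
Breaking into a closed-shell core is much more expensive than removing a leftover valence electron — B has the largest IE_4 here.
Valence configurations: Cl³⁺ [Ne]3s²3p², O³⁺ [He]2s²2p¹, C³⁺ [He]2s¹.
Tabulated IE_4 (kJ/mol): Cl 5159, O 7469, B 25026, C 6223.
So the fourth ionization energies run Cl < C < O < B.

Cl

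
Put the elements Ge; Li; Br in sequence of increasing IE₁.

Li < Ge < Br

Removing the outermost electron gets harder across a period and easier down a group.
Here both period and group differ, so the two effects have to be weighed against each other.
Ge > Li: period and group pull opposite ways; the across-period shift dominates (762 vs 520 kJ/mol).
Br > Ge: Br lies to the right of Ge in period 4, so the across-period effect alone puts Br higher.
Approximate values (kJ/mol): Li 520, Ge 762, Br 1140.
So from lowest to highest: Li < Ge < Br.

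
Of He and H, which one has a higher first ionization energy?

He

H is in period 1, group 1; He is in period 1, group 18.
IE₁ increases left→right with effective nuclear charge and decreases top→bottom as the valence shell moves farther out.
All lie in period 1, so first ionization energy increases left to right.
So He has the higher first ionization energy (He > H).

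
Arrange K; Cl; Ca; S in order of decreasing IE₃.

Ca > K > Cl > S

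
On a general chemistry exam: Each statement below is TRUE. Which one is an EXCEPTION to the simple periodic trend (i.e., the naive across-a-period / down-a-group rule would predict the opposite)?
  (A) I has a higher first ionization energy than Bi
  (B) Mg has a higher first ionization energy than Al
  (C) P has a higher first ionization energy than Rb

(B)

The general trend: first ionization energy increases across a period and decreases down a group.
(A) I (period 5, group 17) vs Bi (period 6, group 15): the stated order agrees with the simple trend.
(B) Mg (period 3, group 2) vs Al (period 3, group 13): the stated order contradicts the simple trend.
(C) P (period 3, group 15) vs Rb (period 5, group 1): the stated order agrees with the simple trend.
The exception is (B): Al's single 3p electron is easier to remove than one from Mg's filled 3s².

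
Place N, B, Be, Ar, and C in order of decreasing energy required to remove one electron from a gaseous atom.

First ionization energy rises across a period (greater Z_eff holds electrons more tightly) and falls down a group (valence electrons are farther from the nucleus).
Neither a single period nor a single group — weigh both effects.
Be > B: this pair runs against the simple trend — see the exception note.
C > Be: C lies to the right of Be in period 2, so the across-period effect alone puts C higher.
N > C: both are in period 2; the period trend gives N the larger value.
Ar > N: period and group pull opposite ways; the across-period shift dominates (1521 vs 1402 kJ/mol).
Note the exception: Be has a higher first ionization energy than B, contrary to the simple trend — removing B's lone 2p electron is easier than breaking Be's filled 2s².
Approximate values (kJ/mol): Be 900, B 801, C 1086, N 1402, Ar 1521.
So from highest to lowest: Ar > N > C > Be > B.

Ar > N > C > Be > B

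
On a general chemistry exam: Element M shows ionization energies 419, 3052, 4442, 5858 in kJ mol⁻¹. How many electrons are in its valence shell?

Look for the largest jump between consecutive ionization energies: IE2/IE1 ≈ 7.3, far larger than any earlier ratio.
That jump marks the point where a core electron is being removed. So the atom has 1 valence electron.

1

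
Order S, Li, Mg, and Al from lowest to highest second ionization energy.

Mg, Al, S, Li

After 1 electron has been removed, what remains? S⁺ still has 5 valence electrons; Li⁺ is the bare [He] core; Mg⁺ still has 1 valence electron; Al⁺ still has 2 valence electrons.
Pulling an electron out of a noble-gas core costs far more than removing a remaining valence electron, so Li sits at the high end of IE_2.
Valence configurations: S⁺ [Ne]3s²3p³, Mg⁺ [Ne]3s¹, Al⁺ [Ne]3s².
The numbers (kJ/mol): S 2252, Li 7298, Mg 1451, Al 1817.
So the second ionization energies run Mg < Al < S < Li.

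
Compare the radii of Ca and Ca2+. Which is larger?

Forming Ca2+ removes 2 electrons from Ca. Fewer electrons for the same nuclear charge means less shielding and a higher Z_eff on the remaining electrons, and for main-group metals the entire outer shell is lost.
A cation is smaller than its parent atom: Ca2+ < Ca.

Ca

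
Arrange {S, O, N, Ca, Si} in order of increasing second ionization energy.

Consider each +1 ion: S⁺ still has 5 valence electrons; O⁺ still has 5 valence electrons; N⁺ still has 4 valence electrons; Ca⁺ still has 1 valence electron; Si⁺ still has 3 valence electrons.
All are still removing valence electrons, so compare the +1 ions as you would atoms: IE_2 generally rises across a period (higher Z_eff) and falls down a group (larger shell), subject to the usual subshell exceptions.
Valence configurations: S⁺ [Ne]3s²3p³, O⁺ [He]2s²2p³, N⁺ [He]2s²2p², Ca⁺ [Ar]4s¹, Si⁺ [Ne]3s²3p¹.
The numbers (kJ/mol): S 2252, O 3388, N 2856, Ca 1145, Si 1577.
So the second ionization energies run Ca < Si < S < N < O.

Ca < Si < S < N < O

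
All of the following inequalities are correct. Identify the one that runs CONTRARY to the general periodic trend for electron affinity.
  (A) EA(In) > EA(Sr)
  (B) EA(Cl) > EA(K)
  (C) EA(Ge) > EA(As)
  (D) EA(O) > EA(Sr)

(C)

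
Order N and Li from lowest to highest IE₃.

The third ionization energy removes an electron from the +2 ion. For each element: N²⁺ still has 3 valence electrons; Li²⁺ is already 1 electron into the core.
Pulling an electron out of a noble-gas core costs far more than removing a remaining valence electron, so Li sits at the high end of IE_3.
Approximate IE_3 values (kJ/mol): N 4578, Li 11815.
So the third ionization energies run N < Li.

N < Li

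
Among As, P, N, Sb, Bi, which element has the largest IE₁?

N is in period 2, group 15; P is in period 3, group 15; As is in period 4, group 15; Sb is in period 5, group 15; Bi is in period 6, group 15.
Across a period the outer electron is held more tightly (higher IE₁); down a group it sits in a higher shell, more shielded, and comes off more easily.
All are in group 15, so first ionization energy increases up the group.
The largest IE₁ among these belongs to N.

N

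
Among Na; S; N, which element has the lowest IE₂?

The second ionization energy removes an electron from the +1 ion. For each element: Na⁺ is the bare [Ne] core; S⁺ still has 5 valence electrons; N⁺ still has 4 valence electrons.
Core electrons are held far more tightly than valence electrons, so Na tops the IE_2 order.
Valence configurations: S⁺ [Ne]3s²3p³, N⁺ [He]2s²2p².
Tabulated IE_2 (kJ/mol): Na 4562, S 2252, N 2856.
Putting it together, IE_2: S < N < Na.

S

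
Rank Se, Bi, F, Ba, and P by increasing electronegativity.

F is in period 2, group 17; P is in period 3, group 15; Se is in period 4, group 16; Ba is in period 6, group 2; Bi is in period 6, group 15.
EN rises left→right (higher Z_eff, smaller atoms) and falls top→bottom (larger, more shielded atoms).
Neither a single period nor a single group — weigh both effects.
Bi > Ba: both are in period 6; the period trend gives Bi the larger value.
P > Bi: P sits above Bi in group 15, so the down-group effect alone puts P higher.
Se > P: the two effects oppose for this pair; the across-period effect wins (2.55 vs 2.19).
F > Se: both effects reinforce here, so F is clearly the higher of the two.
Tabulated electronegativity (Pauling): F 3.98, P 2.19, Se 2.55, Ba 0.89, Bi 2.02.
So from lowest to highest: Ba < Bi < P < Se < F.

Ba < Bi < P < Se < F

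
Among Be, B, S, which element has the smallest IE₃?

S

The third ionization energy removes an electron from the +2 ion. For each element: Be²⁺ is the bare [He] core; B²⁺ still has 1 valence electron; S²⁺ still has 4 valence electrons.
Breaking into a closed-shell core is much more expensive than removing a leftover valence electron — Be has the largest IE_3 here.
Valence configurations: B²⁺ [He]2s¹, S²⁺ [Ne]3s²3p².
Approximate IE_3 values (kJ/mol): Be 14849, B 3660, S 3357.
Overall IE_3 order: S < B < Be.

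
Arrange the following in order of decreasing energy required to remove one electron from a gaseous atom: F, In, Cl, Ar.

F > Ar > Cl > In

F is in period 2, group 17; Cl is in period 3, group 17; Ar is in period 3, group 18; In is in period 5, group 13.
IE₁ increases left→right with effective nuclear charge and decreases top→bottom as the valence shell moves farther out.
These span different periods and groups, so the two trends combine.
Cl > In: relative to In, both the across-period and down-group shifts push Cl's first ionization energy up.
Ar > Cl: both are in period 3; the period trend gives Ar the larger value.
F > Ar: the two effects oppose for this pair; the down-group effect wins (1681 vs 1521 kJ/mol).
Tabulated first ionization energy (kJ/mol): F 1681, Cl 1251, Ar 1521, In 558.
So from highest to lowest: F > Ar > Cl > In.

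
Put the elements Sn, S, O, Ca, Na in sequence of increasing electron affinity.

O is in period 2, group 16; Na is in period 3, group 1; S is in period 3, group 16; Ca is in period 4, group 2; Sn is in period 5, group 14.
Adding an electron releases more energy for atoms nearer the top right (short of the noble gases).
Neither a single period nor a single group — weigh both effects.
Na > Ca: the two effects oppose for this pair; the down-group effect wins (53 vs 2 kJ/mol).
Sn > Na: period and group pull opposite ways; the across-period shift dominates (107 vs 53 kJ/mol).
O > Sn: both effects reinforce here, so O is clearly the higher of the two.
S > O: this pair runs against the simple trend — see the exception note.
Note the exception: S has a higher electron affinity than O, contrary to the simple trend — the compact 2p subshell of O repels the added electron more than S's larger 3p does.
For reference (kJ/mol): O 141, Na 53, S 200, Ca 2, Sn 107.
So from lowest to highest: Ca < Na < Sn < O < S.

Ca < Na < Sn < O < S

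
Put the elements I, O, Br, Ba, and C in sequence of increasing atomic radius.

Moving right in a period, electrons are added to the same shell under a stronger nuclear pull, so atoms get smaller; moving down, a new shell is opened and atoms get larger.
Here both period and group differ, so the two effects have to be weighed against each other.
C > O: C lies to the left of O in period 2, so the across-period effect alone puts C larger.
Br > C: period and group pull opposite ways; the down-group shift dominates (114 vs 75 pm).
I > Br: they share group 17; the group trend gives I the larger value.
Ba > I: both effects reinforce here, so Ba is clearly the larger of the two.
Approximate values (pm): C 75, O 63, Br 114, I 133, Ba 196.
So from smallest to largest: O < C < Br < I < Ba.

O < C < Br < I < Ba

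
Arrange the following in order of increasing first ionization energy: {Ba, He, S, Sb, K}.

K, Ba, Sb, S, He

He is in period 1, group 18; S is in period 3, group 16; K is in period 4, group 1; Sb is in period 5, group 15; Ba is in period 6, group 2.
First ionization energy rises across a period (greater Z_eff holds electrons more tightly) and falls down a group (valence electrons are farther from the nucleus).
Here both period and group differ, so the two effects have to be weighed against each other.
Ba > K: period and group pull opposite ways; the across-period shift dominates (503 vs 419 kJ/mol).
Sb > Ba: both effects reinforce here, so Sb is clearly the higher of the two.
S > Sb: relative to Sb, both the across-period and down-group shifts push S's first ionization energy up.
He > S: relative to S, both the across-period and down-group shifts push He's first ionization energy up.
For reference (kJ/mol): He 2372, S 1000, K 419, Sb 831, Ba 503.
So from lowest to highest: K < Ba < Sb < S < He.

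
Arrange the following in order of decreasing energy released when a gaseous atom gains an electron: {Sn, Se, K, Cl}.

Cl > Se > Sn > K

Cl is in period 3, group 17; K is in period 4, group 1; Se is in period 4, group 16; Sn is in period 5, group 14.
Electron affinity generally becomes more exothermic across a period toward the halogens and less exothermic down a group.
These span different periods and groups, so the two trends combine.
Sn > K: the two effects oppose for this pair; the across-period effect wins (107 vs 48 kJ/mol).
Se > Sn: both effects reinforce here, so Se is clearly the higher of the two.
Cl > Se: both effects reinforce here, so Cl is clearly the higher of the two.
Tabulated electron affinity (kJ/mol): Cl 349, K 48, Se 195, Sn 107.
So from highest to lowest: Cl > Se > Sn > K.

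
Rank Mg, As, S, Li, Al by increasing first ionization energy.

Li is in period 2, group 1; Mg is in period 3, group 2; Al is in period 3, group 13; S is in period 3, group 16; As is in period 4, group 15.
Across a period the outer electron is held more tightly (higher IE₁); down a group it sits in a higher shell, more shielded, and comes off more easily.
These span different periods and groups, so the two trends combine.
Al > Li: period and group pull opposite ways; the across-period shift dominates (578 vs 520 kJ/mol).
Mg > Al: this pair runs against the simple trend — see the exception note.
As > Mg: the two effects oppose for this pair; the across-period effect wins (947 vs 738 kJ/mol).
S > As: both effects reinforce here, so S is clearly the higher of the two.
Note the exception: Mg has a higher first ionization energy than Al, contrary to the simple trend — Al's single 3p electron is easier to remove than one from Mg's filled 3s².
Approximate values (kJ/mol): Li 520, Mg 738, Al 578, S 1000, As 947.
So from lowest to highest: Li < Al < Mg < As < S.

Li < Al < Mg < As < S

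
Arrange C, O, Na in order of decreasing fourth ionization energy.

IE_4 is the cost of taking one more electron from the +3 cation: C³⁺ still has 1 valence electron; O³⁺ still has 3 valence electrons; Na³⁺ is already 2 electrons into the core.
Core electrons are held far more tightly than valence electrons, so Na tops the IE_4 order.
Valence configurations: C³⁺ [He]2s¹, O³⁺ [He]2s²2p¹.
The numbers (kJ/mol): C 6223, O 7469, Na 9543.
Overall IE_4 order: C < O < Na.

Na, O, C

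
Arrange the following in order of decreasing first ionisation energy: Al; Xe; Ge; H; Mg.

H > Xe > Ge > Mg > Al

H is in period 1, group 1; Mg is in period 3, group 2; Al is in period 3, group 13; Ge is in period 4, group 14; Xe is in period 5, group 18.
First ionization energy rises across a period (greater Z_eff holds electrons more tightly) and falls down a group (valence electrons are farther from the nucleus).
Neither a single period nor a single group — weigh both effects.
Mg > Al: this pair runs against the simple trend — see the exception note.
Ge > Mg: period and group pull opposite ways; the across-period shift dominates (762 vs 738 kJ/mol).
Xe > Ge: period and group pull opposite ways; the across-period shift dominates (1170 vs 762 kJ/mol).
H > Xe: the two effects oppose for this pair; the down-group effect wins (1312 vs 1170 kJ/mol).
Note the exception: Mg has a higher first ionization energy than Al, contrary to the simple trend — Al's single 3p electron is easier to remove than one from Mg's filled 3s².
Tabulated first ionization energy (kJ/mol): H 1312, Mg 738, Al 578, Ge 762, Xe 1170.
So from highest to lowest: H > Xe > Ge > Mg > Al.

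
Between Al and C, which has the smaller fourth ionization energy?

C

The fourth ionization energy removes an electron from the +3 ion. For each element: Al³⁺ is the bare [Ne] core; C³⁺ still has 1 valence electron.
Core electrons are held far more tightly than valence electrons, so Al tops the IE_4 order.
Approximate IE_4 values (kJ/mol): Al 11577, C 6223.
Hence IE_4: C < Al.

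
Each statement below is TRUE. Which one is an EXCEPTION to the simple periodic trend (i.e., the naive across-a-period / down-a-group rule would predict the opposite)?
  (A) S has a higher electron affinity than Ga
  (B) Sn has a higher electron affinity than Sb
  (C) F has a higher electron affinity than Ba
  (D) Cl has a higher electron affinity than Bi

The general trend: electron affinity increases across a period and decreases down a group.
(A) S (period 3, group 16) vs Ga (period 4, group 13): the stated order agrees with the simple trend.
(B) Sn (period 5, group 14) vs Sb (period 5, group 15): the stated order contradicts the simple trend.
(C) F (period 2, group 17) vs Ba (period 6, group 2): the stated order agrees with the simple trend.
(D) Cl (period 3, group 17) vs Bi (period 6, group 15): the stated order agrees with the simple trend.
The exception is (B): adding an electron to Sb's half-filled 5p³ is unfavourable, so Sn has the more exothermic EA.

(B)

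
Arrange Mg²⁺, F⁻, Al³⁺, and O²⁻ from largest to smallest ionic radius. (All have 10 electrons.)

O²⁻ > F⁻ > Mg²⁺ > Al³⁺

All of these have 10 electrons, so size is governed by nuclear charge alone: the more protons, the stronger the pull on the same electron cloud, and the smaller the ion.
Nuclear charges: Al³⁺ (Z=13), Mg²⁺ (Z=12), F⁻ (Z=9), O²⁻ (Z=8).
Largest to smallest: O²⁻ > F⁻ > Mg²⁺ > Al³⁺.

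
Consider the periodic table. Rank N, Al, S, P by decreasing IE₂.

N > S > P > Al

After 1 electron has been removed, what remains? N⁺ still has 4 valence electrons; Al⁺ still has 2 valence electrons; S⁺ still has 5 valence electrons; P⁺ still has 4 valence electrons.
All are still removing valence electrons, so compare the +1 ions as you would atoms: IE_2 generally rises across a period (higher Z_eff) and falls down a group (larger shell), subject to the usual subshell exceptions.
Valence configurations: N⁺ [He]2s²2p², Al⁺ [Ne]3s², S⁺ [Ne]3s²3p³, P⁺ [Ne]3s²3p².
The numbers (kJ/mol): N 2856, Al 1817, S 2252, P 1907.
Overall IE_2 order: Al < P < S < N.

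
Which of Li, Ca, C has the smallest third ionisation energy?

Consider each +2 ion: Li²⁺ is already 1 electron into the core; Ca²⁺ is the bare [Ar] core; C²⁺ still has 2 valence electrons.
Breaking into a closed-shell core is much more expensive than removing a leftover valence electron — Ca and Li have the largest IE_3 here.
Approximate IE_3 values (kJ/mol): Li 11815, Ca 4912, C 4620.
So the third ionization energies run C < Ca < Li.

C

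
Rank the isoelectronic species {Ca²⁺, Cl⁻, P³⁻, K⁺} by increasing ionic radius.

Ca²⁺, K⁺, Cl⁻, P³⁻

All of these have 18 electrons, so size is governed by nuclear charge alone: the more protons, the stronger the pull on the same electron cloud, and the smaller the ion.
Nuclear charges: Ca²⁺ (Z=20), K⁺ (Z=19), Cl⁻ (Z=17), P³⁻ (Z=15).
Smallest to largest: Ca²⁺ < K⁺ < Cl⁻ < P³⁻.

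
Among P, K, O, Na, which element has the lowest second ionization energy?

P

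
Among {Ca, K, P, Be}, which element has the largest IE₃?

Be

The third ionization energy removes an electron from the +2 ion. For each element: Ca²⁺ is the bare [Ar] core; K²⁺ is already 1 electron into the core; P²⁺ still has 3 valence electrons; Be²⁺ is the bare [He] core.
Pulling an electron out of a noble-gas core costs far more than removing a remaining valence electron, so K, Ca and Be sit at the high end of IE_3.
The numbers (kJ/mol): Ca 4912, K 4420, P 2914, Be 14849.
So the third ionization energies run P < K < Ca < Be.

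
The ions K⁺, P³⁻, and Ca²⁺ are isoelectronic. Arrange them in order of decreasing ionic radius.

P³⁻ > K⁺ > Ca²⁺

All of these have 18 electrons, so size is governed by nuclear charge alone: the more protons, the stronger the pull on the same electron cloud, and the smaller the ion.
Nuclear charges: Ca²⁺ (Z=20), K⁺ (Z=19), P³⁻ (Z=15).
Largest to smallest: P³⁻ > K⁺ > Ca²⁺.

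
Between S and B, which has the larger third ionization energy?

B

After 2 electrons have been removed, what remains? S²⁺ still has 4 valence electrons; B²⁺ still has 1 valence electron.
All are still removing valence electrons, so compare the +2 ions as you would atoms: IE_3 generally rises across a period (higher Z_eff) and falls down a group (larger shell), subject to the usual subshell exceptions.
Valence configurations: S²⁺ [Ne]3s²3p², B²⁺ [He]2s¹.
Approximate IE_3 values (kJ/mol): S 3357, B 3660.
Putting it together, IE_3: S < B.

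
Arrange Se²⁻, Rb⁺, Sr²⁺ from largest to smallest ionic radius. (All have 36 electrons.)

Se²⁻ > Rb⁺ > Sr²⁺

All of these have 36 electrons, so size is governed by nuclear charge alone: the more protons, the stronger the pull on the same electron cloud, and the smaller the ion.
Nuclear charges: Sr²⁺ (Z=38), Rb⁺ (Z=37), Se²⁻ (Z=34).
Largest to smallest: Se²⁻ > Rb⁺ > Sr²⁺.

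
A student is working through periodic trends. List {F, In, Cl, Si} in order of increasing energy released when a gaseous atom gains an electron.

F is in period 2, group 17; Si is in period 3, group 14; Cl is in period 3, group 17; In is in period 5, group 13.
Adding an electron releases more energy for atoms nearer the top right (short of the noble gases).
Neither a single period nor a single group — weigh both effects.
Si > In: both effects reinforce here, so Si is clearly the higher of the two.
F > Si: relative to Si, both the across-period and down-group shifts push F's electron affinity up.
Cl > F: this pair runs against the simple trend — see the exception note.
Note the exception: Cl has a higher electron affinity than F, contrary to the simple trend — F's small 2p subshell makes the incoming electron feel strong e⁻–e⁻ repulsion, so Cl actually releases more energy on gaining an electron.
Tabulated electron affinity (kJ/mol): F 328, Si 134, Cl 349, In 29.
So from lowest to highest: In < Si < F < Cl.

In, Si, F, Cl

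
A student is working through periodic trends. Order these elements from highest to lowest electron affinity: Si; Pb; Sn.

Si is in period 3, group 14; Sn is in period 5, group 14; Pb is in period 6, group 14.
Adding an electron releases more energy for atoms nearer the top right (short of the noble gases).
All are in group 14, so electron affinity increases up the group.
So from highest to lowest: Si > Sn > Pb.

Si > Sn > Pb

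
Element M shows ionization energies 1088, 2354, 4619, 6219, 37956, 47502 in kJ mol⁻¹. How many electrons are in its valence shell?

Look for the largest jump between consecutive ionization energies: IE5/IE4 ≈ 6.1, far larger than any earlier ratio.
That jump marks the point where a core electron is being removed. So the atom has 4 valence electrons.

4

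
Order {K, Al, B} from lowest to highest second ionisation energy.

Al, B, K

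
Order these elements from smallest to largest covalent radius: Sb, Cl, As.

Cl is in period 3, group 17; As is in period 4, group 15; Sb is in period 5, group 15.
Radius decreases left→right (rising Z_eff, same n) and increases top→bottom (higher n).
Neither a single period nor a single group — weigh both effects.
As > Cl: relative to Cl, both the across-period and down-group shifts push As's atomic radius up.
Sb > As: Sb sits below As in group 15, so the down-group effect alone puts Sb larger.
Tabulated atomic radius (pm): Cl 99, As 121, Sb 140.
So from smallest to largest: Cl < As < Sb.

Cl < As < Sb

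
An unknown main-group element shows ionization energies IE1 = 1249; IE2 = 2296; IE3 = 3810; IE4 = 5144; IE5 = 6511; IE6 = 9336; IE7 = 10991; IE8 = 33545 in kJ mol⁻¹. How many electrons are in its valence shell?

7

Look for the largest jump between consecutive ionization energies: IE8/IE7 ≈ 3.1, far larger than any earlier ratio.
That jump marks the point where a core electron is being removed. So the atom has 7 valence electrons.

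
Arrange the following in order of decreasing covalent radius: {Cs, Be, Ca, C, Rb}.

Moving right in a period, electrons are added to the same shell under a stronger nuclear pull, so atoms get smaller; moving down, a new shell is opened and atoms get larger.
These span different periods and groups, so the two trends combine.
Be > C: both are in period 2; the period trend gives Be the larger value.
Ca > Be: they share group 2; the group trend gives Ca the larger value.
Rb > Ca: both effects reinforce here, so Rb is clearly the larger of the two.
Cs > Rb: Cs sits below Rb in group 1, so the down-group effect alone puts Cs larger.
For reference (pm): Be 102, C 75, Ca 171, Rb 210, Cs 232.
So from largest to smallest: Cs > Rb > Ca > Be > C.

Cs > Rb > Ca > Be > C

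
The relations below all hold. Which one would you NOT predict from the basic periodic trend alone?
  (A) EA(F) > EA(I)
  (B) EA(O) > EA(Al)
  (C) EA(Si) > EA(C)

(C)

The general trend: electron affinity increases across a period and decreases down a group.
(A) F (period 2, group 17) vs I (period 5, group 17): the stated order agrees with the simple trend.
(B) O (period 2, group 16) vs Al (period 3, group 13): the stated order agrees with the simple trend.
(C) Si (period 3, group 14) vs C (period 2, group 14): the stated order contradicts the simple trend.
The exception is (C): Si's larger, more diffuse 3p orbitals accept an added electron slightly more readily than C's compact 2p.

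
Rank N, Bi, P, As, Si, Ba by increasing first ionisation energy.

Ba < Bi < Si < As < P < N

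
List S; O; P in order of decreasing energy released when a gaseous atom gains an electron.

Adding an electron releases more energy for atoms nearer the top right (short of the noble gases).
Neither a single period nor a single group — weigh both effects.
O > P: relative to P, both the across-period and down-group shifts push O's electron affinity up.
S > O: this pair runs against the simple trend — see the exception note.
Note the exception: S has a higher electron affinity than O, contrary to the simple trend — the compact 2p subshell of O repels the added electron more than S's larger 3p does.
For reference (kJ/mol): O 141, P 72, S 200.
So from highest to lowest: S > O > P.

S, O, P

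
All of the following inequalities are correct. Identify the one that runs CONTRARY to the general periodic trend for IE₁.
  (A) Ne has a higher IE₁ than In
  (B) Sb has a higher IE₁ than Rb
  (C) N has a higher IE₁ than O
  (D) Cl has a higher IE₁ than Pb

The general trend: IE₁ increases across a period and decreases down a group.
(A) Ne (period 2, group 18) vs In (period 5, group 13): the stated order agrees with the simple trend.
(B) Sb (period 5, group 15) vs Rb (period 5, group 1): the stated order agrees with the simple trend.
(C) N (period 2, group 15) vs O (period 2, group 16): the stated order contradicts the simple trend.
(D) Cl (period 3, group 17) vs Pb (period 6, group 14): the stated order agrees with the simple trend.
The exception is (C): pairing an electron in O's 2p⁴ costs repulsion energy, so O ionizes more easily than half-filled N (2p³).

(C)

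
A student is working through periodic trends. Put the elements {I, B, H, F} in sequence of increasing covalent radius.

H < F < B < I

H is in period 1, group 1; B is in period 2, group 13; F is in period 2, group 17; I is in period 5, group 17.
Radius decreases left→right (rising Z_eff, same n) and increases top→bottom (higher n).
These span different periods and groups, so the two trends combine.
F > H: the two effects oppose for this pair; the down-group effect wins (64 vs 32 pm).
B > F: B lies to the left of F in period 2, so the across-period effect alone puts B larger.
I > B: period and group pull opposite ways; the down-group shift dominates (133 vs 85 pm).
Approximate values (pm): H 32, B 85, F 64, I 133.
So from smallest to largest: H < F < B < I.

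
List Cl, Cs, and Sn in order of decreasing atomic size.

Cs > Sn > Cl

Cl is in period 3, group 17; Sn is in period 5, group 14; Cs is in period 6, group 1.
Radius decreases left→right (rising Z_eff, same n) and increases top→bottom (higher n).
Neither a single period nor a single group — weigh both effects.
Sn > Cl: both effects reinforce here, so Sn is clearly the larger of the two.
Cs > Sn: both effects reinforce here, so Cs is clearly the larger of the two.
Approximate values (pm): Cl 99, Sn 140, Cs 232.
So from largest to smallest: Cs > Sn > Cl.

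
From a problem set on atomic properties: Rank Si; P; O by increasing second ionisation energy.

IE_2 is the cost of taking one more electron from the +1 cation: Si⁺ still has 3 valence electrons; P⁺ still has 4 valence electrons; O⁺ still has 5 valence electrons.
All are still removing valence electrons, so compare the +1 ions as you would atoms: IE_2 generally rises across a period (higher Z_eff) and falls down a group (larger shell), subject to the usual subshell exceptions.
Valence configurations: Si⁺ [Ne]3s²3p¹, P⁺ [Ne]3s²3p², O⁺ [He]2s²2p³.
Approximate IE_2 values (kJ/mol): Si 1577, P 1907, O 3388.
Hence IE_2: Si < P < O.

Si < P < O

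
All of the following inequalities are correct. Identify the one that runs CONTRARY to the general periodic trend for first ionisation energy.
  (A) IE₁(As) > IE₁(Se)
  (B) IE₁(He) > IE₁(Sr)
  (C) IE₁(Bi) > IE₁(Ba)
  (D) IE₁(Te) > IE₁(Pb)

The general trend: first ionisation energy increases across a period and decreases down a group.
(A) As (period 4, group 15) vs Se (period 4, group 16): the stated order contradicts the simple trend.
(B) He (period 1, group 18) vs Sr (period 5, group 2): the stated order agrees with the simple trend.
(C) Bi (period 6, group 15) vs Ba (period 6, group 2): the stated order agrees with the simple trend.
(D) Te (period 5, group 16) vs Pb (period 6, group 14): the stated order agrees with the simple trend.
The exception is (A): Se (4p⁴) ionizes more easily than half-filled As (4p³).

(A)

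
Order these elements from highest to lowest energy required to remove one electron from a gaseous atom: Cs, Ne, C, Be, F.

Ne > F > C > Be > Cs

Across a period the outer electron is held more tightly (higher IE₁); down a group it sits in a higher shell, more shielded, and comes off more easily.
Here both period and group differ, so the two effects have to be weighed against each other.
Be > Cs: relative to Cs, both the across-period and down-group shifts push Be's first ionization energy up.
C > Be: both are in period 2; the period trend gives C the larger value.
F > C: both are in period 2; the period trend gives F the larger value.
Ne > F: Ne lies to the right of F in period 2, so the across-period effect alone puts Ne higher.
Tabulated first ionization energy (kJ/mol): Be 900, C 1086, F 1681, Ne 2081, Cs 376.
So from highest to lowest: Ne > F > C > Be > Cs.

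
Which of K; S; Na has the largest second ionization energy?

Na

The second ionization energy removes an electron from the +1 ion. For each element: K⁺ is the bare [Ar] core; S⁺ still has 5 valence electrons; Na⁺ is the bare [Ne] core.
Core electrons are held far more tightly than valence electrons, so K and Na top the IE_2 order.
Approximate IE_2 values (kJ/mol): K 3052, S 2252, Na 4562.
So the second ionization energies run S < K < Na.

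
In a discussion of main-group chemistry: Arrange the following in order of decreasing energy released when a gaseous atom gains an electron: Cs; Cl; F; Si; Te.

F is in period 2, group 17; Si is in period 3, group 14; Cl is in period 3, group 17; Te is in period 5, group 16; Cs is in period 6, group 1.
Atoms with high Z_eff and room in the valence shell (especially the halogens) have the most exothermic electron affinities.
These span different periods and groups, so the two trends combine.
Si > Cs: both effects reinforce here, so Si is clearly the higher of the two.
Te > Si: the two effects oppose for this pair; the across-period effect wins (190 vs 134 kJ/mol).
F > Te: both effects reinforce here, so F is clearly the higher of the two.
Cl > F: this pair runs against the simple trend — see the exception note.
Note the exception: Cl has a higher electron affinity than F, contrary to the simple trend — F's small 2p subshell makes the incoming electron feel strong e⁻–e⁻ repulsion, so Cl actually releases more energy on gaining an electron.
For reference (kJ/mol): F 328, Si 134, Cl 349, Te 190, Cs 46.
So from highest to lowest: Cl > F > Te > Si > Cs.

Cl, F, Te, Si, Cs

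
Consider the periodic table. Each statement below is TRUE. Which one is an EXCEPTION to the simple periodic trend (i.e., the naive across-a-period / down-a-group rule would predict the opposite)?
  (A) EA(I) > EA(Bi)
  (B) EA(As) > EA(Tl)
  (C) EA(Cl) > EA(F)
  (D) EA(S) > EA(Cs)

(C)

The general trend: electron affinity increases across a period and decreases down a group.
(A) I (period 5, group 17) vs Bi (period 6, group 15): the stated order agrees with the simple trend.
(B) As (period 4, group 15) vs Tl (period 6, group 13): the stated order agrees with the simple trend.
(C) Cl (period 3, group 17) vs F (period 2, group 17): the stated order contradicts the simple trend.
(D) S (period 3, group 16) vs Cs (period 6, group 1): the stated order agrees with the simple trend.
The exception is (C): F's small 2p subshell makes the incoming electron feel strong e⁻–e⁻ repulsion, so Cl actually releases more energy on gaining an electron.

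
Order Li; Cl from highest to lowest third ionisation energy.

After 2 electrons have been removed, what remains? Li²⁺ is already 1 electron into the core; Cl²⁺ still has 5 valence electrons.
Pulling an electron out of a noble-gas core costs far more than removing a remaining valence electron, so Li sits at the high end of IE_3.
Approximate IE_3 values (kJ/mol): Li 11815, Cl 3822.
Putting it together, IE_3: Cl < Li.

Li > Cl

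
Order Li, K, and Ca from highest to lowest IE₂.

Li > K > Ca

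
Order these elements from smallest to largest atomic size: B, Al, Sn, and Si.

B is in period 2, group 13; Al is in period 3, group 13; Si is in period 3, group 14; Sn is in period 5, group 14.
Across a period the added protons contract the valence shell; down a group each new principal shell makes the atom larger.
Here both period and group differ, so the two effects have to be weighed against each other.
Si > B: the two effects oppose for this pair; the down-group effect wins (116 vs 85 pm).
Al > Si: both are in period 3; the period trend gives Al the larger value.
Sn > Al: the two effects oppose for this pair; the down-group effect wins (140 vs 126 pm).
Tabulated atomic radius (pm): B 85, Al 126, Si 116, Sn 140.
So from smallest to largest: B < Si < Al < Sn.

B < Si < Al < Sn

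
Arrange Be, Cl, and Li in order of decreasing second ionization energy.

Li > Cl > Be

Consider each +1 ion: Be⁺ still has 1 valence electron; Cl⁺ still has 6 valence electrons; Li⁺ is the bare [He] core.
Breaking into a closed-shell core is much more expensive than removing a leftover valence electron — Li has the largest IE_2 here.
Valence configurations: Be⁺ [He]2s¹, Cl⁺ [Ne]3s²3p⁴.
Approximate IE_2 values (kJ/mol): Be 1757, Cl 2298, Li 7298.
So the second ionization energies run Be < Cl < Li.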